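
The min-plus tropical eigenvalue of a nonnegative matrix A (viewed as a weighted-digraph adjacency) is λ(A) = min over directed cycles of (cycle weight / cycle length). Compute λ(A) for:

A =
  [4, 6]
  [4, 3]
λ(A) = 3

Enumerate directed cycles and compute their means (weight / length). Sample:
  cycle 0 → 0: weight = 4, length = 1, mean = 4/1 ≈ 4.000
  cycle 1 → 1: weight = 3, length = 1, mean = 3/1 ≈ 3.000
  cycle 0 → 1 → 0: weight = 10, length = 2, mean = 10/2 ≈ 5.000
  cycle 1 → 0 → 1: weight = 10, length = 2, mean = 10/2 ≈ 5.000
Minimum mean = 3.000, attained e.g. along the cycle 1 → 1 with weight 3 and length 1. So λ(A) = 3/1 = 3.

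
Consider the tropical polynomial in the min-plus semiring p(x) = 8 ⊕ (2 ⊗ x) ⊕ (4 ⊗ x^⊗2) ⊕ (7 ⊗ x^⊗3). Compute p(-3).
p(-3) = -2

A tropical monomial a ⊗ x^⊗i evaluates to a + i · x. Evaluating each term at x = -3:
  Term 0 contributes 8 + 0 · -3 = 8
  Term 1 contributes 2 + 1 · -3 = -1
  Term 2 contributes 4 + 2 · -3 = -2
  Term 3 contributes 7 + 3 · -3 = -2
p(-3) = ⊕ of these = min[8, -1, -2, -2] = -2.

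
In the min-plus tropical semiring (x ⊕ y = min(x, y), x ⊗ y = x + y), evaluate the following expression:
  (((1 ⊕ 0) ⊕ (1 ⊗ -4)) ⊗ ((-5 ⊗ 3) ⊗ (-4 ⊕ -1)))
(((1 ⊕ 0) ⊕ (1 ⊗ -4)) ⊗ ((-5 ⊗ 3) ⊗ (-4 ⊕ -1))) = -9

Expand innermost to outermost. Recall ⊕ takes the minimum of its arguments and ⊗ takes their sum. Working out the expression (((1 ⊕ 0) ⊕ (1 ⊗ -4)) ⊗ ((-5 ⊗ 3) ⊗ (-4 ⊕ -1))) gives -9.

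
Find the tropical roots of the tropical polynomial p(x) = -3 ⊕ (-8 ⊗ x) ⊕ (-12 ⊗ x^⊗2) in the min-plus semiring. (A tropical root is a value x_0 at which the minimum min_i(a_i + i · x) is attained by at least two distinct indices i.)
Roots: {4, 5}

Each tropical root is a break point of the lower envelope of the lines y = a_i + i · x (there are 3 lines, with slopes 0, 1, ..., 2). Only the lines that attain the minimum somewhere contribute to roots; other lines are dominated. Here the surviving (envelope) indices are i = 2, i = 1, i = 0.
Intersections between consecutive envelope lines give the roots: for adjacent envelope indices i < j the intersection is x = (a_i − a_j) / (j − i). Reading off the sorted break points: {4, 5}.
Verification: at each break x_0, at least two indices attain the minimum of min_i(a_i + i · x_0).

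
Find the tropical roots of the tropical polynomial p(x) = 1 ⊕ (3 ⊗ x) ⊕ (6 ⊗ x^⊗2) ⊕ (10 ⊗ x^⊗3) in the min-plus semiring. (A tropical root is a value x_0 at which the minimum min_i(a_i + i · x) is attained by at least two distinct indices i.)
Roots: {-4, -3, -2}

Each tropical root is a break point of the lower envelope of the lines y = a_i + i · x (there are 4 lines, with slopes 0, 1, ..., 3). Only the lines that attain the minimum somewhere contribute to roots; other lines are dominated. Here the surviving (envelope) indices are i = 3, i = 2, i = 1, i = 0.
Intersections between consecutive envelope lines give the roots: for adjacent envelope indices i < j the intersection is x = (a_i − a_j) / (j − i). Reading off the sorted break points: {-4, -3, -2}.
Verification: at each break x_0, at least two indices attain the minimum of min_i(a_i + i · x_0).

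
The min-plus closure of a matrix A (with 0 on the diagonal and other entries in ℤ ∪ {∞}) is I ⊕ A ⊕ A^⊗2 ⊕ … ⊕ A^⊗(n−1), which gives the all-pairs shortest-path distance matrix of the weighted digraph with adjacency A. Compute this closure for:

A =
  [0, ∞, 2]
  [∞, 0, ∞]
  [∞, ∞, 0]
Closure =
  [0, ∞, 2]
  [∞, 0, ∞]
  [∞, ∞, 0]

This is the Floyd-Warshall all-pairs shortest-path computation. For each intermediate vertex k = 0, 1, …, 2, update dist[i][j] ← min(dist[i][j], dist[i][k] + dist[k][j]). The final matrix gives, for each (i, j), the minimum total weight of any directed path from i to j (possibly empty when i = j).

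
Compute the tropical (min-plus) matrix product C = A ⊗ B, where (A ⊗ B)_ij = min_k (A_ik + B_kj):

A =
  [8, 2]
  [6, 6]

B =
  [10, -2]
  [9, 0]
A ⊗ B =
  [11, 2]
  [15, 4]

Apply the min-plus product entry-by-entry:
  C[0][0] = min over k of (A[0][0] + B[0][0] = 8 + 10 = 18, A[0][1] + B[1][0] = 2 + 9 = 11) = 11 (attained at k = 1)
  C[0][1] = min over k of (A[0][0] + B[0][1] = 8 + -2 = 6, A[0][1] + B[1][1] = 2 + 0 = 2) = 2 (attained at k = 1)
  C[1][0] = min over k of (A[1][0] + B[0][0] = 6 + 10 = 16, A[1][1] + B[1][0] = 6 + 9 = 15) = 15 (attained at k = 1)
  C[1][1] = min over k of (A[1][0] + B[0][1] = 6 + -2 = 4, A[1][1] + B[1][1] = 6 + 0 = 6) = 4 (attained at k = 0)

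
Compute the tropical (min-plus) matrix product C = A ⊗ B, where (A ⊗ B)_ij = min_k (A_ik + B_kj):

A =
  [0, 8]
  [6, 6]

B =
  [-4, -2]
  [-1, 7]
A ⊗ B =
  [-4, -2]
  [2, 4]

Apply the min-plus product entry-by-entry:
  C[0][0] = min over k of (A[0][0] + B[0][0] = 0 + -4 = -4, A[0][1] + B[1][0] = 8 + -1 = 7) = -4 (attained at k = 0)
  C[0][1] = min over k of (A[0][0] + B[0][1] = 0 + -2 = -2, A[0][1] + B[1][1] = 8 + 7 = 15) = -2 (attained at k = 0)
  C[1][0] = min over k of (A[1][0] + B[0][0] = 6 + -4 = 2, A[1][1] + B[1][0] = 6 + -1 = 5) = 2 (attained at k = 0)
  C[1][1] = min over k of (A[1][0] + B[0][1] = 6 + -2 = 4, A[1][1] + B[1][1] = 6 + 7 = 13) = 4 (attained at k = 0)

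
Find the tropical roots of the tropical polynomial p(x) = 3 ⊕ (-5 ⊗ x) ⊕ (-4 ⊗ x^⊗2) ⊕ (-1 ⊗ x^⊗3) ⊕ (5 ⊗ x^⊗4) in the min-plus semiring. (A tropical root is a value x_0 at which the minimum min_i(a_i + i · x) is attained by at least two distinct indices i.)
Roots: {-6, -3, -1, 8}

Each tropical root is a break point of the lower envelope of the lines y = a_i + i · x (there are 5 lines, with slopes 0, 1, ..., 4). Only the lines that attain the minimum somewhere contribute to roots; other lines are dominated. Here the surviving (envelope) indices are i = 4, i = 3, i = 2, i = 1, i = 0.
Intersections between consecutive envelope lines give the roots: for adjacent envelope indices i < j the intersection is x = (a_i − a_j) / (j − i). Reading off the sorted break points: {-6, -3, -1, 8}.
Verification: at each break x_0, at least two indices attain the minimum of min_i(a_i + i · x_0).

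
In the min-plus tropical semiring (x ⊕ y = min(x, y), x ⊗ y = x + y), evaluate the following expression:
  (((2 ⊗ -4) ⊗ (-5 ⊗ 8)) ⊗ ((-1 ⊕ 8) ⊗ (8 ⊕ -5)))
(((2 ⊗ -4) ⊗ (-5 ⊗ 8)) ⊗ ((-1 ⊕ 8) ⊗ (8 ⊕ -5))) = -5

Expand innermost to outermost. Recall ⊕ takes the minimum of its arguments and ⊗ takes their sum. Working out the expression (((2 ⊗ -4) ⊗ (-5 ⊗ 8)) ⊗ ((-1 ⊕ 8) ⊗ (8 ⊕ -5))) gives -5.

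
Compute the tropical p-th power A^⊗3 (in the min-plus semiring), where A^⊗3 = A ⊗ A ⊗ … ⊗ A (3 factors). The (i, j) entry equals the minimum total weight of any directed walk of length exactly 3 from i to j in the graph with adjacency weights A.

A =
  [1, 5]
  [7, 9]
A^⊗3 =
  [3, 7]
  [9, 13]

Each entry (A^⊗3)_ij equals the minimum over all length-3 walks i = v_0 → v_1 → … → v_3 = j of Σ_t A[v_t][v_{t+1}]. For example, for (i, j) = (0, 1) we minimise over 4 possible intermediate vertex sequences; the minimum is 7, attained along the walk 0 → 0 → 0 → 1.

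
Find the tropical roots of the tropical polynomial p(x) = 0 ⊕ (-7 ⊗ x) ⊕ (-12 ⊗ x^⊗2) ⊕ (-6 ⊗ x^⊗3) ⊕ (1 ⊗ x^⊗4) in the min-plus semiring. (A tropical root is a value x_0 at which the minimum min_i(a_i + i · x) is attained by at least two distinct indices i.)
Roots: {-7, -6, 5, 7}

Each tropical root is a break point of the lower envelope of the lines y = a_i + i · x (there are 5 lines, with slopes 0, 1, ..., 4). Only the lines that attain the minimum somewhere contribute to roots; other lines are dominated. Here the surviving (envelope) indices are i = 4, i = 3, i = 2, i = 1, i = 0.
Intersections between consecutive envelope lines give the roots: for adjacent envelope indices i < j the intersection is x = (a_i − a_j) / (j − i). Reading off the sorted break points: {-7, -6, 5, 7}.
Verification: at each break x_0, at least two indices attain the minimum of min_i(a_i + i · x_0).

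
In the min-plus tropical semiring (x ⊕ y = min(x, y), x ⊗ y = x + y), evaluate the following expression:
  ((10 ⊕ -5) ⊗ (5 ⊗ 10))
((10 ⊕ -5) ⊗ (5 ⊗ 10)) = 10

Expand innermost to outermost. Recall ⊕ takes the minimum of its arguments and ⊗ takes their sum. Working out the expression ((10 ⊕ -5) ⊗ (5 ⊗ 10)) gives 10.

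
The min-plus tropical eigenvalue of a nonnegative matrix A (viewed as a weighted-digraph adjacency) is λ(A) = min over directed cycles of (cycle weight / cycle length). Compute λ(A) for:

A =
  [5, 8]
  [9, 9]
λ(A) = 5

Enumerate directed cycles and compute their means (weight / length). Sample:
  cycle 0 → 0: weight = 5, length = 1, mean = 5/1 ≈ 5.000
  cycle 1 → 1: weight = 9, length = 1, mean = 9/1 ≈ 9.000
  cycle 0 → 1 → 0: weight = 17, length = 2, mean = 17/2 ≈ 8.500
  cycle 1 → 0 → 1: weight = 17, length = 2, mean = 17/2 ≈ 8.500
Minimum mean = 5.000, attained e.g. along the cycle 0 → 0 with weight 5 and length 1. So λ(A) = 5/1 = 5.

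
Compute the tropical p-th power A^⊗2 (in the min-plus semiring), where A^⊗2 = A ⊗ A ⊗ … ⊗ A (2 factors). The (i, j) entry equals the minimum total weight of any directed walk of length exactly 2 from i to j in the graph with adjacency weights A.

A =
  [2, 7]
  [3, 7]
A^⊗2 =
  [4, 9]
  [5, 10]

Each entry (A^⊗2)_ij equals the minimum over all length-2 walks i = v_0 → v_1 → … → v_2 = j of Σ_t A[v_t][v_{t+1}]. For example, for (i, j) = (0, 1) we minimise over 2 possible intermediate vertex sequences; the minimum is 9, attained along the walk 0 → 0 → 1.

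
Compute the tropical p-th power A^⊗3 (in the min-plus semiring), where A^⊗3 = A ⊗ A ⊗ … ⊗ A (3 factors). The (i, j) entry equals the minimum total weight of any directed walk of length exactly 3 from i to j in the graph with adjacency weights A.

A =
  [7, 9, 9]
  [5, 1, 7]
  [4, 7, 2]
A^⊗3 =
  [15, 11, 13]
  [7, 3, 9]
  [8, 9, 6]

Each entry (A^⊗3)_ij equals the minimum over all length-3 walks i = v_0 → v_1 → … → v_3 = j of Σ_t A[v_t][v_{t+1}]. For example, for (i, j) = (0, 2) we minimise over 9 possible intermediate vertex sequences; the minimum is 13, attained along the walk 0 → 2 → 2 → 2.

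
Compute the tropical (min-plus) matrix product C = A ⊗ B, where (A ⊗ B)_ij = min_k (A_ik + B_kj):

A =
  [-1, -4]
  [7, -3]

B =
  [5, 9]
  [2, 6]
A ⊗ B =
  [-2, 2]
  [-1, 3]

Apply the min-plus product entry-by-entry:
  C[0][0] = min over k of (A[0][0] + B[0][0] = -1 + 5 = 4, A[0][1] + B[1][0] = -4 + 2 = -2) = -2 (attained at k = 1)
  C[0][1] = min over k of (A[0][0] + B[0][1] = -1 + 9 = 8, A[0][1] + B[1][1] = -4 + 6 = 2) = 2 (attained at k = 1)
  C[1][0] = min over k of (A[1][0] + B[0][0] = 7 + 5 = 12, A[1][1] + B[1][0] = -3 + 2 = -1) = -1 (attained at k = 1)
  C[1][1] = min over k of (A[1][0] + B[0][1] = 7 + 9 = 16, A[1][1] + B[1][1] = -3 + 6 = 3) = 3 (attained at k = 1)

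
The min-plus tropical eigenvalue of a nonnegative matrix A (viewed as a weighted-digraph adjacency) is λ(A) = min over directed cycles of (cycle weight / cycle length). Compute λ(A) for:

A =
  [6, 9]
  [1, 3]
λ(A) = 3

Enumerate directed cycles and compute their means (weight / length). Sample:
  cycle 0 → 0: weight = 6, length = 1, mean = 6/1 ≈ 6.000
  cycle 1 → 1: weight = 3, length = 1, mean = 3/1 ≈ 3.000
  cycle 0 → 1 → 0: weight = 10, length = 2, mean = 10/2 ≈ 5.000
  cycle 1 → 0 → 1: weight = 10, length = 2, mean = 10/2 ≈ 5.000
Minimum mean = 3.000, attained e.g. along the cycle 1 → 1 with weight 3 and length 1. So λ(A) = 3/1 = 3.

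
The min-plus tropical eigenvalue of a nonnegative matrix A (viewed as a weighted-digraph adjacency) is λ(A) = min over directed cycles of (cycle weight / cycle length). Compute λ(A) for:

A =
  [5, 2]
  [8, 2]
λ(A) = 2

Enumerate directed cycles and compute their means (weight / length). Sample:
  cycle 0 → 0: weight = 5, length = 1, mean = 5/1 ≈ 5.000
  cycle 1 → 1: weight = 2, length = 1, mean = 2/1 ≈ 2.000
  cycle 0 → 1 → 0: weight = 10, length = 2, mean = 10/2 ≈ 5.000
  cycle 1 → 0 → 1: weight = 10, length = 2, mean = 10/2 ≈ 5.000
Minimum mean = 2.000, attained e.g. along the cycle 1 → 1 with weight 2 and length 1. So λ(A) = 2/1 = 2.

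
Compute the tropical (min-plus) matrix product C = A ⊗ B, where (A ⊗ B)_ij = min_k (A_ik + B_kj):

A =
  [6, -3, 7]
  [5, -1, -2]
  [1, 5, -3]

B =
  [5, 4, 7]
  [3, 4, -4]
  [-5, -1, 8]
A ⊗ B =
  [0, 1, -7]
  [-7, -3, -5]
  [-8, -4, 1]

Apply the min-plus product entry-by-entry:
  C[0][0] = min over k of (A[0][0] + B[0][0] = 6 + 5 = 11, A[0][1] + B[1][0] = -3 + 3 = 0, A[0][2] + B[2][0] = 7 + -5 = 2) = 0 (attained at k = 1)
  C[0][1] = min over k of (A[0][0] + B[0][1] = 6 + 4 = 10, A[0][1] + B[1][1] = -3 + 4 = 1, A[0][2] + B[2][1] = 7 + -1 = 6) = 1 (attained at k = 1)
  C[0][2] = min over k of (A[0][0] + B[0][2] = 6 + 7 = 13, A[0][1] + B[1][2] = -3 + -4 = -7, A[0][2] + B[2][2] = 7 + 8 = 15) = -7 (attained at k = 1)
  C[1][0] = min over k of (A[1][0] + B[0][0] = 5 + 5 = 10, A[1][1] + B[1][0] = -1 + 3 = 2, A[1][2] + B[2][0] = -2 + -5 = -7) = -7 (attained at k = 2)
  C[1][1] = min over k of (A[1][0] + B[0][1] = 5 + 4 = 9, A[1][1] + B[1][1] = -1 + 4 = 3, A[1][2] + B[2][1] = -2 + -1 = -3) = -3 (attained at k = 2)
  C[1][2] = min over k of (A[1][0] + B[0][2] = 5 + 7 = 12, A[1][1] + B[1][2] = -1 + -4 = -5, A[1][2] + B[2][2] = -2 + 8 = 6) = -5 (attained at k = 1)
  C[2][0] = min over k of (A[2][0] + B[0][0] = 1 + 5 = 6, A[2][1] + B[1][0] = 5 + 3 = 8, A[2][2] + B[2][0] = -3 + -5 = -8) = -8 (attained at k = 2)
  C[2][1] = min over k of (A[2][0] + B[0][1] = 1 + 4 = 5, A[2][1] + B[1][1] = 5 + 4 = 9, A[2][2] + B[2][1] = -3 + -1 = -4) = -4 (attained at k = 2)
  C[2][2] = min over k of (A[2][0] + B[0][2] = 1 + 7 = 8, A[2][1] + B[1][2] = 5 + -4 = 1, A[2][2] + B[2][2] = -3 + 8 = 5) = 1 (attained at k = 1)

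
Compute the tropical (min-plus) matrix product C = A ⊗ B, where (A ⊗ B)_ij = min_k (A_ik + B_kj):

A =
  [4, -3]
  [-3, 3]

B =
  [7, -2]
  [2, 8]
A ⊗ B =
  [-1, 2]
  [4, -5]

Apply the min-plus product entry-by-entry:
  C[0][0] = min over k of (A[0][0] + B[0][0] = 4 + 7 = 11, A[0][1] + B[1][0] = -3 + 2 = -1) = -1 (attained at k = 1)
  C[0][1] = min over k of (A[0][0] + B[0][1] = 4 + -2 = 2, A[0][1] + B[1][1] = -3 + 8 = 5) = 2 (attained at k = 0)
  C[1][0] = min over k of (A[1][0] + B[0][0] = -3 + 7 = 4, A[1][1] + B[1][0] = 3 + 2 = 5) = 4 (attained at k = 0)
  C[1][1] = min over k of (A[1][0] + B[0][1] = -3 + -2 = -5, A[1][1] + B[1][1] = 3 + 8 = 11) = -5 (attained at k = 0)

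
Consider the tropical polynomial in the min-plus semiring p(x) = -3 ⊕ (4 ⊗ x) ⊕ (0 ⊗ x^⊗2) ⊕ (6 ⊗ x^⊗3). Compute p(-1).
p(-1) = -3

A tropical monomial a ⊗ x^⊗i evaluates to a + i · x. Evaluating each term at x = -1:
  Term 0 contributes -3 + 0 · -1 = -3
  Term 1 contributes 4 + 1 · -1 = 3
  Term 2 contributes 0 + 2 · -1 = -2
  Term 3 contributes 6 + 3 · -1 = 3
p(-1) = ⊕ of these = min[-3, 3, -2, 3] = -3.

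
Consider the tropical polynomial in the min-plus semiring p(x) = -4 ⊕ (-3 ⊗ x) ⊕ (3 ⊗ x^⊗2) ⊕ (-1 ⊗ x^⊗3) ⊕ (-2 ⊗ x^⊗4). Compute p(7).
p(7) = -4

A tropical monomial a ⊗ x^⊗i evaluates to a + i · x. Evaluating each term at x = 7:
  Term 0 contributes -4 + 0 · 7 = -4
  Term 1 contributes -3 + 1 · 7 = 4
  Term 2 contributes 3 + 2 · 7 = 17
  Term 3 contributes -1 + 3 · 7 = 20
  Term 4 contributes -2 + 4 · 7 = 26
p(7) = ⊕ of these = min[-4, 4, 17, 20, 26] = -4.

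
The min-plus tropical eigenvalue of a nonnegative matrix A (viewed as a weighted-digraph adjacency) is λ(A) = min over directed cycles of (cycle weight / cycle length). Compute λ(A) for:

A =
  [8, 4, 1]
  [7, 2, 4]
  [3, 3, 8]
λ(A) = 2

Enumerate directed cycles and compute their means (weight / length). Sample:
  cycle 0 → 0: weight = 8, length = 1, mean = 8/1 ≈ 8.000
  cycle 1 → 1: weight = 2, length = 1, mean = 2/1 ≈ 2.000
  cycle 2 → 2: weight = 8, length = 1, mean = 8/1 ≈ 8.000
  cycle 0 → 1 → 0: weight = 11, length = 2, mean = 11/2 ≈ 5.500
  cycle 0 → 2 → 0: weight = 4, length = 2, mean = 4/2 ≈ 2.000
  cycle 1 → 0 → 1: weight = 11, length = 2, mean = 11/2 ≈ 5.500
Minimum mean = 2.000, attained e.g. along the cycle 1 → 1 with weight 2 and length 1. So λ(A) = 2/1 = 2.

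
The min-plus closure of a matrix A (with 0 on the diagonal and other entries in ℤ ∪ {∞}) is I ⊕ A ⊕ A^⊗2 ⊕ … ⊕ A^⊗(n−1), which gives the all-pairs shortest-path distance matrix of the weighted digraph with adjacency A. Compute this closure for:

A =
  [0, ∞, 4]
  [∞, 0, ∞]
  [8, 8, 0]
Closure =
  [0, 12, 4]
  [∞, 0, ∞]
  [8, 8, 0]

This is the Floyd-Warshall all-pairs shortest-path computation. For each intermediate vertex k = 0, 1, …, 2, update dist[i][j] ← min(dist[i][j], dist[i][k] + dist[k][j]). The final matrix gives, for each (i, j), the minimum total weight of any directed path from i to j (possibly empty when i = j).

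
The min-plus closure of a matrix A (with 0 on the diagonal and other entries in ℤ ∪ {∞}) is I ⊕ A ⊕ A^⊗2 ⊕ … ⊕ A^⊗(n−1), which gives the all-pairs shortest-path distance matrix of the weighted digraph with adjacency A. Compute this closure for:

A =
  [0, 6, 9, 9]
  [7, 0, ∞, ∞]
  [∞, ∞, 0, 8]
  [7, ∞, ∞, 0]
Closure =
  [0, 6, 9, 9]
  [7, 0, 16, 16]
  [15, 21, 0, 8]
  [7, 13, 16, 0]

This is the Floyd-Warshall all-pairs shortest-path computation. For each intermediate vertex k = 0, 1, …, 3, update dist[i][j] ← min(dist[i][j], dist[i][k] + dist[k][j]). The final matrix gives, for each (i, j), the minimum total weight of any directed path from i to j (possibly empty when i = j).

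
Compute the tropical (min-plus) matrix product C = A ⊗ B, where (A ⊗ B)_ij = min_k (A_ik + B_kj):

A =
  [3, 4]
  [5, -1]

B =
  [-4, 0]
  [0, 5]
A ⊗ B =
  [-1, 3]
  [-1, 4]

Apply the min-plus product entry-by-entry:
  C[0][0] = min over k of (A[0][0] + B[0][0] = 3 + -4 = -1, A[0][1] + B[1][0] = 4 + 0 = 4) = -1 (attained at k = 0)
  C[0][1] = min over k of (A[0][0] + B[0][1] = 3 + 0 = 3, A[0][1] + B[1][1] = 4 + 5 = 9) = 3 (attained at k = 0)
  C[1][0] = min over k of (A[1][0] + B[0][0] = 5 + -4 = 1, A[1][1] + B[1][0] = -1 + 0 = -1) = -1 (attained at k = 1)
  C[1][1] = min over k of (A[1][0] + B[0][1] = 5 + 0 = 5, A[1][1] + B[1][1] = -1 + 5 = 4) = 4 (attained at k = 1)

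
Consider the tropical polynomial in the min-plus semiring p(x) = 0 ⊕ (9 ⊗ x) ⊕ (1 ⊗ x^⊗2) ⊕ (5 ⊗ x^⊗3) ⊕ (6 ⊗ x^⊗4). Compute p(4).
p(4) = 0

A tropical monomial a ⊗ x^⊗i evaluates to a + i · x. Evaluating each term at x = 4:
  Term 0 contributes 0 + 0 · 4 = 0
  Term 1 contributes 9 + 1 · 4 = 13
  Term 2 contributes 1 + 2 · 4 = 9
  Term 3 contributes 5 + 3 · 4 = 17
  Term 4 contributes 6 + 4 · 4 = 22
p(4) = ⊕ of these = min[0, 13, 9, 17, 22] = 0.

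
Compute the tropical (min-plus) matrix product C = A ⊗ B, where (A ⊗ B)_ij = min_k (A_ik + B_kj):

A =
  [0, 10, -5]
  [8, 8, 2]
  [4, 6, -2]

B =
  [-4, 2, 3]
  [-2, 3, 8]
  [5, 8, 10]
A ⊗ B =
  [-4, 2, 3]
  [4, 10, 11]
  [0, 6, 7]

Apply the min-plus product entry-by-entry:
  C[0][0] = min over k of (A[0][0] + B[0][0] = 0 + -4 = -4, A[0][1] + B[1][0] = 10 + -2 = 8, A[0][2] + B[2][0] = -5 + 5 = 0) = -4 (attained at k = 0)
  C[0][1] = min over k of (A[0][0] + B[0][1] = 0 + 2 = 2, A[0][1] + B[1][1] = 10 + 3 = 13, A[0][2] + B[2][1] = -5 + 8 = 3) = 2 (attained at k = 0)
  C[0][2] = min over k of (A[0][0] + B[0][2] = 0 + 3 = 3, A[0][1] + B[1][2] = 10 + 8 = 18, A[0][2] + B[2][2] = -5 + 10 = 5) = 3 (attained at k = 0)
  C[1][0] = min over k of (A[1][0] + B[0][0] = 8 + -4 = 4, A[1][1] + B[1][0] = 8 + -2 = 6, A[1][2] + B[2][0] = 2 + 5 = 7) = 4 (attained at k = 0)
  C[1][1] = min over k of (A[1][0] + B[0][1] = 8 + 2 = 10, A[1][1] + B[1][1] = 8 + 3 = 11, A[1][2] + B[2][1] = 2 + 8 = 10) = 10 (attained at k = 0)
  C[1][2] = min over k of (A[1][0] + B[0][2] = 8 + 3 = 11, A[1][1] + B[1][2] = 8 + 8 = 16, A[1][2] + B[2][2] = 2 + 10 = 12) = 11 (attained at k = 0)
  C[2][0] = min over k of (A[2][0] + B[0][0] = 4 + -4 = 0, A[2][1] + B[1][0] = 6 + -2 = 4, A[2][2] + B[2][0] = -2 + 5 = 3) = 0 (attained at k = 0)
  C[2][1] = min over k of (A[2][0] + B[0][1] = 4 + 2 = 6, A[2][1] + B[1][1] = 6 + 3 = 9, A[2][2] + B[2][1] = -2 + 8 = 6) = 6 (attained at k = 0)
  C[2][2] = min over k of (A[2][0] + B[0][2] = 4 + 3 = 7, A[2][1] + B[1][2] = 6 + 8 = 14, A[2][2] + B[2][2] = -2 + 10 = 8) = 7 (attained at k = 0)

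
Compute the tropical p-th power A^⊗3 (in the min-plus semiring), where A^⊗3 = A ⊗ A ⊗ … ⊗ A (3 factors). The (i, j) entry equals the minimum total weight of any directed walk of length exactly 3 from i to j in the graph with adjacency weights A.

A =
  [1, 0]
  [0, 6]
A^⊗3 =
  [1, 0]
  [0, 1]

Each entry (A^⊗3)_ij equals the minimum over all length-3 walks i = v_0 → v_1 → … → v_3 = j of Σ_t A[v_t][v_{t+1}]. For example, for (i, j) = (0, 1) we minimise over 4 possible intermediate vertex sequences; the minimum is 0, attained along the walk 0 → 1 → 0 → 1.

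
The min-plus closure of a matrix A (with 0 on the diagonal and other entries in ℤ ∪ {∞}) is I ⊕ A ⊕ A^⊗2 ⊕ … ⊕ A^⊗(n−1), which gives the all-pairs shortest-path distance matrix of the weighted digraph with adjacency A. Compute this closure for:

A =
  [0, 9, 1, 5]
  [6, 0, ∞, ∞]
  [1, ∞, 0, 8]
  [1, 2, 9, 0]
Closure =
  [0, 7, 1, 5]
  [6, 0, 7, 11]
  [1, 8, 0, 6]
  [1, 2, 2, 0]

This is the Floyd-Warshall all-pairs shortest-path computation. For each intermediate vertex k = 0, 1, …, 3, update dist[i][j] ← min(dist[i][j], dist[i][k] + dist[k][j]). The final matrix gives, for each (i, j), the minimum total weight of any directed path from i to j (possibly empty when i = j).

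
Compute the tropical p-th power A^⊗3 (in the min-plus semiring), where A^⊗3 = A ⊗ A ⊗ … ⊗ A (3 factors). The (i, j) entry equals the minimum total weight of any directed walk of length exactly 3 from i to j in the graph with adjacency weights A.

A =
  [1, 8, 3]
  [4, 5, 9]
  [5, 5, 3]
A^⊗3 =
  [3, 9, 5]
  [6, 12, 8]
  [7, 11, 9]

Each entry (A^⊗3)_ij equals the minimum over all length-3 walks i = v_0 → v_1 → … → v_3 = j of Σ_t A[v_t][v_{t+1}]. For example, for (i, j) = (0, 2) we minimise over 9 possible intermediate vertex sequences; the minimum is 5, attained along the walk 0 → 0 → 0 → 2.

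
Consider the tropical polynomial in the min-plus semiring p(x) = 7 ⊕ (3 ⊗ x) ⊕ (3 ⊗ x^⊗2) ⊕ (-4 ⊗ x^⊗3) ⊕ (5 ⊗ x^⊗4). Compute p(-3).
p(-3) = -13

A tropical monomial a ⊗ x^⊗i evaluates to a + i · x. Evaluating each term at x = -3:
  Term 0 contributes 7 + 0 · -3 = 7
  Term 1 contributes 3 + 1 · -3 = 0
  Term 2 contributes 3 + 2 · -3 = -3
  Term 3 contributes -4 + 3 · -3 = -13
  Term 4 contributes 5 + 4 · -3 = -7
p(-3) = ⊕ of these = min[7, 0, -3, -13, -7] = -13.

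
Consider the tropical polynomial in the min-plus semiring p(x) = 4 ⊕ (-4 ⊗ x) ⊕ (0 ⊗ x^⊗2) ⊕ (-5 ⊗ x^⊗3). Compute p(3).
p(3) = -1

A tropical monomial a ⊗ x^⊗i evaluates to a + i · x. Evaluating each term at x = 3:
  Term 0 contributes 4 + 0 · 3 = 4
  Term 1 contributes -4 + 1 · 3 = -1
  Term 2 contributes 0 + 2 · 3 = 6
  Term 3 contributes -5 + 3 · 3 = 4
p(3) = ⊕ of these = min[4, -1, 6, 4] = -1.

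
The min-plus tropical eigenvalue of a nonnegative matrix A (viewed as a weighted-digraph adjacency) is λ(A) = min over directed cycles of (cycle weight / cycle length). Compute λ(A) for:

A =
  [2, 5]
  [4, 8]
λ(A) = 2

Enumerate directed cycles and compute their means (weight / length). Sample:
  cycle 0 → 0: weight = 2, length = 1, mean = 2/1 ≈ 2.000
  cycle 1 → 1: weight = 8, length = 1, mean = 8/1 ≈ 8.000
  cycle 0 → 1 → 0: weight = 9, length = 2, mean = 9/2 ≈ 4.500
  cycle 1 → 0 → 1: weight = 9, length = 2, mean = 9/2 ≈ 4.500
Minimum mean = 2.000, attained e.g. along the cycle 0 → 0 with weight 2 and length 1. So λ(A) = 2/1 = 2.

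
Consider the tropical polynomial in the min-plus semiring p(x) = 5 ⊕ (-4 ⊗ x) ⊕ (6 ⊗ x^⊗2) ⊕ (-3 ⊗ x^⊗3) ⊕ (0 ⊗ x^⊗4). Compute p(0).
p(0) = -4

A tropical monomial a ⊗ x^⊗i evaluates to a + i · x. Evaluating each term at x = 0:
  Term 0 contributes 5 + 0 · 0 = 5
  Term 1 contributes -4 + 1 · 0 = -4
  Term 2 contributes 6 + 2 · 0 = 6
  Term 3 contributes -3 + 3 · 0 = -3
  Term 4 contributes 0 + 4 · 0 = 0
p(0) = ⊕ of these = min[5, -4, 6, -3, 0] = -4.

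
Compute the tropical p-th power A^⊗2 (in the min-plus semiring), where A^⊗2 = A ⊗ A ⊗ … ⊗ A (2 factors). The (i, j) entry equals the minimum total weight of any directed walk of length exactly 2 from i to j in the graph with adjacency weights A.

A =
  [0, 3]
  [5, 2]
A^⊗2 =
  [0, 3]
  [5, 4]

Each entry (A^⊗2)_ij equals the minimum over all length-2 walks i = v_0 → v_1 → … → v_2 = j of Σ_t A[v_t][v_{t+1}]. For example, for (i, j) = (0, 1) we minimise over 2 possible intermediate vertex sequences; the minimum is 3, attained along the walk 0 → 0 → 1.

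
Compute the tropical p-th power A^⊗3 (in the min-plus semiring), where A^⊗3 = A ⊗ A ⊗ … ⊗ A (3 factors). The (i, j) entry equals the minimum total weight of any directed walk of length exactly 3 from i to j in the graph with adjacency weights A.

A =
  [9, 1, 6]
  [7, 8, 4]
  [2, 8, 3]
A^⊗3 =
  [7, 9, 8]
  [9, 7, 10]
  [8, 6, 7]

Each entry (A^⊗3)_ij equals the minimum over all length-3 walks i = v_0 → v_1 → … → v_3 = j of Σ_t A[v_t][v_{t+1}]. For example, for (i, j) = (0, 2) we minimise over 9 possible intermediate vertex sequences; the minimum is 8, attained along the walk 0 → 1 → 2 → 2.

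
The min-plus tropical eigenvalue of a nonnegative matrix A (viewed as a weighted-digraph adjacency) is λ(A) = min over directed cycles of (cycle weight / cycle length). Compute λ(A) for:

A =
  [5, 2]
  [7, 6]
λ(A) = 9/2

Enumerate directed cycles and compute their means (weight / length). Sample:
  cycle 0 → 0: weight = 5, length = 1, mean = 5/1 ≈ 5.000
  cycle 1 → 1: weight = 6, length = 1, mean = 6/1 ≈ 6.000
  cycle 0 → 1 → 0: weight = 9, length = 2, mean = 9/2 ≈ 4.500
  cycle 1 → 0 → 1: weight = 9, length = 2, mean = 9/2 ≈ 4.500
Minimum mean = 4.500, attained e.g. along the cycle 0 → 1 → 0 with weight 9 and length 2. So λ(A) = 9/2 = 9/2.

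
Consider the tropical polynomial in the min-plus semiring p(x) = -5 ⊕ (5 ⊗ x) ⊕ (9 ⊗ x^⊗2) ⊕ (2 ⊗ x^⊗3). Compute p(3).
p(3) = -5

A tropical monomial a ⊗ x^⊗i evaluates to a + i · x. Evaluating each term at x = 3:
  Term 0 contributes -5 + 0 · 3 = -5
  Term 1 contributes 5 + 1 · 3 = 8
  Term 2 contributes 9 + 2 · 3 = 15
  Term 3 contributes 2 + 3 · 3 = 11
p(3) = ⊕ of these = min[-5, 8, 15, 11] = -5.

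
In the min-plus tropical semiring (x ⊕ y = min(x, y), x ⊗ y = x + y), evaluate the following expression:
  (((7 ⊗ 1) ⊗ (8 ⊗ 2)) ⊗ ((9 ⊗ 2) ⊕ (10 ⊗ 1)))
(((7 ⊗ 1) ⊗ (8 ⊗ 2)) ⊗ ((9 ⊗ 2) ⊕ (10 ⊗ 1))) = 29

Expand innermost to outermost. Recall ⊕ takes the minimum of its arguments and ⊗ takes their sum. Working out the expression (((7 ⊗ 1) ⊗ (8 ⊗ 2)) ⊗ ((9 ⊗ 2) ⊕ (10 ⊗ 1))) gives 29.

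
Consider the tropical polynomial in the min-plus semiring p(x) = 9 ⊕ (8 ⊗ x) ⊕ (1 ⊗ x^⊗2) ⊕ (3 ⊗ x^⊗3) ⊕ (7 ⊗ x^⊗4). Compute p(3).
p(3) = 7

A tropical monomial a ⊗ x^⊗i evaluates to a + i · x. Evaluating each term at x = 3:
  Term 0 contributes 9 + 0 · 3 = 9
  Term 1 contributes 8 + 1 · 3 = 11
  Term 2 contributes 1 + 2 · 3 = 7
  Term 3 contributes 3 + 3 · 3 = 12
  Term 4 contributes 7 + 4 · 3 = 19
p(3) = ⊕ of these = min[9, 11, 7, 12, 19] = 7.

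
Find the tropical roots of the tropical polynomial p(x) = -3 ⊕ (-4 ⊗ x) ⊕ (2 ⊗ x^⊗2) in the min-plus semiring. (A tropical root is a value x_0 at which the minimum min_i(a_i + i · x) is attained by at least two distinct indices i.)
Roots: {-6, 1}

Each tropical root is a break point of the lower envelope of the lines y = a_i + i · x (there are 3 lines, with slopes 0, 1, ..., 2). Only the lines that attain the minimum somewhere contribute to roots; other lines are dominated. Here the surviving (envelope) indices are i = 2, i = 1, i = 0.
Intersections between consecutive envelope lines give the roots: for adjacent envelope indices i < j the intersection is x = (a_i − a_j) / (j − i). Reading off the sorted break points: {-6, 1}.
Verification: at each break x_0, at least two indices attain the minimum of min_i(a_i + i · x_0).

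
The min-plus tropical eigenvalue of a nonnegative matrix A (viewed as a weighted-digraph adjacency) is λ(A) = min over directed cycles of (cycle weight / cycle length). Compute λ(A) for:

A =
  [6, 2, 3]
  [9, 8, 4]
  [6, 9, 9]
λ(A) = 4

Enumerate directed cycles and compute their means (weight / length). Sample:
  cycle 0 → 0: weight = 6, length = 1, mean = 6/1 ≈ 6.000
  cycle 1 → 1: weight = 8, length = 1, mean = 8/1 ≈ 8.000
  cycle 2 → 2: weight = 9, length = 1, mean = 9/1 ≈ 9.000
  cycle 0 → 1 → 0: weight = 11, length = 2, mean = 11/2 ≈ 5.500
  cycle 0 → 2 → 0: weight = 9, length = 2, mean = 9/2 ≈ 4.500
  cycle 1 → 0 → 1: weight = 11, length = 2, mean = 11/2 ≈ 5.500
Minimum mean = 4.000, attained e.g. along the cycle 0 → 1 → 2 → 0 with weight 12 and length 3. So λ(A) = 12/3 = 4.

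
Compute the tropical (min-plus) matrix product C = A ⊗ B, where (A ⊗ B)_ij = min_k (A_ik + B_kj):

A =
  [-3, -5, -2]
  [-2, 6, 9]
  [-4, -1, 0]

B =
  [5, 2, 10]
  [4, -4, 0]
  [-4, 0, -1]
A ⊗ B =
  [-6, -9, -5]
  [3, 0, 6]
  [-4, -5, -1]

Apply the min-plus product entry-by-entry:
  C[0][0] = min over k of (A[0][0] + B[0][0] = -3 + 5 = 2, A[0][1] + B[1][0] = -5 + 4 = -1, A[0][2] + B[2][0] = -2 + -4 = -6) = -6 (attained at k = 2)
  C[0][1] = min over k of (A[0][0] + B[0][1] = -3 + 2 = -1, A[0][1] + B[1][1] = -5 + -4 = -9, A[0][2] + B[2][1] = -2 + 0 = -2) = -9 (attained at k = 1)
  C[0][2] = min over k of (A[0][0] + B[0][2] = -3 + 10 = 7, A[0][1] + B[1][2] = -5 + 0 = -5, A[0][2] + B[2][2] = -2 + -1 = -3) = -5 (attained at k = 1)
  C[1][0] = min over k of (A[1][0] + B[0][0] = -2 + 5 = 3, A[1][1] + B[1][0] = 6 + 4 = 10, A[1][2] + B[2][0] = 9 + -4 = 5) = 3 (attained at k = 0)
  C[1][1] = min over k of (A[1][0] + B[0][1] = -2 + 2 = 0, A[1][1] + B[1][1] = 6 + -4 = 2, A[1][2] + B[2][1] = 9 + 0 = 9) = 0 (attained at k = 0)
  C[1][2] = min over k of (A[1][0] + B[0][2] = -2 + 10 = 8, A[1][1] + B[1][2] = 6 + 0 = 6, A[1][2] + B[2][2] = 9 + -1 = 8) = 6 (attained at k = 1)
  C[2][0] = min over k of (A[2][0] + B[0][0] = -4 + 5 = 1, A[2][1] + B[1][0] = -1 + 4 = 3, A[2][2] + B[2][0] = 0 + -4 = -4) = -4 (attained at k = 2)
  C[2][1] = min over k of (A[2][0] + B[0][1] = -4 + 2 = -2, A[2][1] + B[1][1] = -1 + -4 = -5, A[2][2] + B[2][1] = 0 + 0 = 0) = -5 (attained at k = 1)
  C[2][2] = min over k of (A[2][0] + B[0][2] = -4 + 10 = 6, A[2][1] + B[1][2] = -1 + 0 = -1, A[2][2] + B[2][2] = 0 + -1 = -1) = -1 (attained at k = 1)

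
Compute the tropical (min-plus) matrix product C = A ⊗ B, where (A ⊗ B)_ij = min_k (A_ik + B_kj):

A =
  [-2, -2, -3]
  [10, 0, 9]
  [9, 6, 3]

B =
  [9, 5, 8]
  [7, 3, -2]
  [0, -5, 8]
A ⊗ B =
  [-3, -8, -4]
  [7, 3, -2]
  [3, -2, 4]

Apply the min-plus product entry-by-entry:
  C[0][0] = min over k of (A[0][0] + B[0][0] = -2 + 9 = 7, A[0][1] + B[1][0] = -2 + 7 = 5, A[0][2] + B[2][0] = -3 + 0 = -3) = -3 (attained at k = 2)
  C[0][1] = min over k of (A[0][0] + B[0][1] = -2 + 5 = 3, A[0][1] + B[1][1] = -2 + 3 = 1, A[0][2] + B[2][1] = -3 + -5 = -8) = -8 (attained at k = 2)
  C[0][2] = min over k of (A[0][0] + B[0][2] = -2 + 8 = 6, A[0][1] + B[1][2] = -2 + -2 = -4, A[0][2] + B[2][2] = -3 + 8 = 5) = -4 (attained at k = 1)
  C[1][0] = min over k of (A[1][0] + B[0][0] = 10 + 9 = 19, A[1][1] + B[1][0] = 0 + 7 = 7, A[1][2] + B[2][0] = 9 + 0 = 9) = 7 (attained at k = 1)
  C[1][1] = min over k of (A[1][0] + B[0][1] = 10 + 5 = 15, A[1][1] + B[1][1] = 0 + 3 = 3, A[1][2] + B[2][1] = 9 + -5 = 4) = 3 (attained at k = 1)
  C[1][2] = min over k of (A[1][0] + B[0][2] = 10 + 8 = 18, A[1][1] + B[1][2] = 0 + -2 = -2, A[1][2] + B[2][2] = 9 + 8 = 17) = -2 (attained at k = 1)
  C[2][0] = min over k of (A[2][0] + B[0][0] = 9 + 9 = 18, A[2][1] + B[1][0] = 6 + 7 = 13, A[2][2] + B[2][0] = 3 + 0 = 3) = 3 (attained at k = 2)
  C[2][1] = min over k of (A[2][0] + B[0][1] = 9 + 5 = 14, A[2][1] + B[1][1] = 6 + 3 = 9, A[2][2] + B[2][1] = 3 + -5 = -2) = -2 (attained at k = 2)
  C[2][2] = min over k of (A[2][0] + B[0][2] = 9 + 8 = 17, A[2][1] + B[1][2] = 6 + -2 = 4, A[2][2] + B[2][2] = 3 + 8 = 11) = 4 (attained at k = 1)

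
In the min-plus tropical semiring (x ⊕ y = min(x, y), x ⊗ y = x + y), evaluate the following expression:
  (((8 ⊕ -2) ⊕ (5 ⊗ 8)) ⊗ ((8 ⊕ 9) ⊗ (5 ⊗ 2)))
(((8 ⊕ -2) ⊕ (5 ⊗ 8)) ⊗ ((8 ⊕ 9) ⊗ (5 ⊗ 2))) = 13

Expand innermost to outermost. Recall ⊕ takes the minimum of its arguments and ⊗ takes their sum. Working out the expression (((8 ⊕ -2) ⊕ (5 ⊗ 8)) ⊗ ((8 ⊕ 9) ⊗ (5 ⊗ 2))) gives 13.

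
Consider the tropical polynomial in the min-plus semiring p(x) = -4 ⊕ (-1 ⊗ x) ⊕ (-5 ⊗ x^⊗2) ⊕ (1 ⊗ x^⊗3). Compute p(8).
p(8) = -4

A tropical monomial a ⊗ x^⊗i evaluates to a + i · x. Evaluating each term at x = 8:
  Term 0 contributes -4 + 0 · 8 = -4
  Term 1 contributes -1 + 1 · 8 = 7
  Term 2 contributes -5 + 2 · 8 = 11
  Term 3 contributes 1 + 3 · 8 = 25
p(8) = ⊕ of these = min[-4, 7, 11, 25] = -4.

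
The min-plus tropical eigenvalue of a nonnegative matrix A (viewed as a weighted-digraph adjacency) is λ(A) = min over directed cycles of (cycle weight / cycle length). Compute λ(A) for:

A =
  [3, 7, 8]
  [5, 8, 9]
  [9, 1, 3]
λ(A) = 3

Enumerate directed cycles and compute their means (weight / length). Sample:
  cycle 0 → 0: weight = 3, length = 1, mean = 3/1 ≈ 3.000
  cycle 1 → 1: weight = 8, length = 1, mean = 8/1 ≈ 8.000
  cycle 2 → 2: weight = 3, length = 1, mean = 3/1 ≈ 3.000
  cycle 0 → 1 → 0: weight = 12, length = 2, mean = 12/2 ≈ 6.000
  cycle 0 → 2 → 0: weight = 17, length = 2, mean = 17/2 ≈ 8.500
  cycle 1 → 0 → 1: weight = 12, length = 2, mean = 12/2 ≈ 6.000
Minimum mean = 3.000, attained e.g. along the cycle 0 → 0 with weight 3 and length 1. So λ(A) = 3/1 = 3.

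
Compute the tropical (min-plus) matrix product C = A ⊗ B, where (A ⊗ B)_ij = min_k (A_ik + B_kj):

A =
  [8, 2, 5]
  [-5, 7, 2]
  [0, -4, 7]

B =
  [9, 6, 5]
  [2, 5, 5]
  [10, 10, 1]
A ⊗ B =
  [4, 7, 6]
  [4, 1, 0]
  [-2, 1, 1]

Apply the min-plus product entry-by-entry:
  C[0][0] = min over k of (A[0][0] + B[0][0] = 8 + 9 = 17, A[0][1] + B[1][0] = 2 + 2 = 4, A[0][2] + B[2][0] = 5 + 10 = 15) = 4 (attained at k = 1)
  C[0][1] = min over k of (A[0][0] + B[0][1] = 8 + 6 = 14, A[0][1] + B[1][1] = 2 + 5 = 7, A[0][2] + B[2][1] = 5 + 10 = 15) = 7 (attained at k = 1)
  C[0][2] = min over k of (A[0][0] + B[0][2] = 8 + 5 = 13, A[0][1] + B[1][2] = 2 + 5 = 7, A[0][2] + B[2][2] = 5 + 1 = 6) = 6 (attained at k = 2)
  C[1][0] = min over k of (A[1][0] + B[0][0] = -5 + 9 = 4, A[1][1] + B[1][0] = 7 + 2 = 9, A[1][2] + B[2][0] = 2 + 10 = 12) = 4 (attained at k = 0)
  C[1][1] = min over k of (A[1][0] + B[0][1] = -5 + 6 = 1, A[1][1] + B[1][1] = 7 + 5 = 12, A[1][2] + B[2][1] = 2 + 10 = 12) = 1 (attained at k = 0)
  C[1][2] = min over k of (A[1][0] + B[0][2] = -5 + 5 = 0, A[1][1] + B[1][2] = 7 + 5 = 12, A[1][2] + B[2][2] = 2 + 1 = 3) = 0 (attained at k = 0)
  C[2][0] = min over k of (A[2][0] + B[0][0] = 0 + 9 = 9, A[2][1] + B[1][0] = -4 + 2 = -2, A[2][2] + B[2][0] = 7 + 10 = 17) = -2 (attained at k = 1)
  C[2][1] = min over k of (A[2][0] + B[0][1] = 0 + 6 = 6, A[2][1] + B[1][1] = -4 + 5 = 1, A[2][2] + B[2][1] = 7 + 10 = 17) = 1 (attained at k = 1)
  C[2][2] = min over k of (A[2][0] + B[0][2] = 0 + 5 = 5, A[2][1] + B[1][2] = -4 + 5 = 1, A[2][2] + B[2][2] = 7 + 1 = 8) = 1 (attained at k = 1)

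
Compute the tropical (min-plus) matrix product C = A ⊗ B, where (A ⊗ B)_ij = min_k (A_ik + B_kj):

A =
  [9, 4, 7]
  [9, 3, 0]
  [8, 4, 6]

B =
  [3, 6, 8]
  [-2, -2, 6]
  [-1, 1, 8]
A ⊗ B =
  [2, 2, 10]
  [-1, 1, 8]
  [2, 2, 10]

Apply the min-plus product entry-by-entry:
  C[0][0] = min over k of (A[0][0] + B[0][0] = 9 + 3 = 12, A[0][1] + B[1][0] = 4 + -2 = 2, A[0][2] + B[2][0] = 7 + -1 = 6) = 2 (attained at k = 1)
  C[0][1] = min over k of (A[0][0] + B[0][1] = 9 + 6 = 15, A[0][1] + B[1][1] = 4 + -2 = 2, A[0][2] + B[2][1] = 7 + 1 = 8) = 2 (attained at k = 1)
  C[0][2] = min over k of (A[0][0] + B[0][2] = 9 + 8 = 17, A[0][1] + B[1][2] = 4 + 6 = 10, A[0][2] + B[2][2] = 7 + 8 = 15) = 10 (attained at k = 1)
  C[1][0] = min over k of (A[1][0] + B[0][0] = 9 + 3 = 12, A[1][1] + B[1][0] = 3 + -2 = 1, A[1][2] + B[2][0] = 0 + -1 = -1) = -1 (attained at k = 2)
  C[1][1] = min over k of (A[1][0] + B[0][1] = 9 + 6 = 15, A[1][1] + B[1][1] = 3 + -2 = 1, A[1][2] + B[2][1] = 0 + 1 = 1) = 1 (attained at k = 1)
  C[1][2] = min over k of (A[1][0] + B[0][2] = 9 + 8 = 17, A[1][1] + B[1][2] = 3 + 6 = 9, A[1][2] + B[2][2] = 0 + 8 = 8) = 8 (attained at k = 2)
  C[2][0] = min over k of (A[2][0] + B[0][0] = 8 + 3 = 11, A[2][1] + B[1][0] = 4 + -2 = 2, A[2][2] + B[2][0] = 6 + -1 = 5) = 2 (attained at k = 1)
  C[2][1] = min over k of (A[2][0] + B[0][1] = 8 + 6 = 14, A[2][1] + B[1][1] = 4 + -2 = 2, A[2][2] + B[2][1] = 6 + 1 = 7) = 2 (attained at k = 1)
  C[2][2] = min over k of (A[2][0] + B[0][2] = 8 + 8 = 16, A[2][1] + B[1][2] = 4 + 6 = 10, A[2][2] + B[2][2] = 6 + 8 = 14) = 10 (attained at k = 1)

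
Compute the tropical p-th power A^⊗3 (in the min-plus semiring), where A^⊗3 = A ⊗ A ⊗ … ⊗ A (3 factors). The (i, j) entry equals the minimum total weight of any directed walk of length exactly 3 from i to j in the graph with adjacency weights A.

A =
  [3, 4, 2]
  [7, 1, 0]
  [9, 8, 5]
A^⊗3 =
  [9, 6, 5]
  [9, 3, 2]
  [15, 10, 9]

Each entry (A^⊗3)_ij equals the minimum over all length-3 walks i = v_0 → v_1 → … → v_3 = j of Σ_t A[v_t][v_{t+1}]. For example, for (i, j) = (0, 2) we minimise over 9 possible intermediate vertex sequences; the minimum is 5, attained along the walk 0 → 1 → 1 → 2.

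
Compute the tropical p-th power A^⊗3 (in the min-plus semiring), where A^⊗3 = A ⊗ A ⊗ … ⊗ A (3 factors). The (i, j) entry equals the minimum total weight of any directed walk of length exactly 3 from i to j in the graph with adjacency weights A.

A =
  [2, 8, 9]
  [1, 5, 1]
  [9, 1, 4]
A^⊗3 =
  [6, 10, 11]
  [3, 6, 3]
  [4, 3, 6]

Each entry (A^⊗3)_ij equals the minimum over all length-3 walks i = v_0 → v_1 → … → v_3 = j of Σ_t A[v_t][v_{t+1}]. For example, for (i, j) = (0, 2) we minimise over 9 possible intermediate vertex sequences; the minimum is 11, attained along the walk 0 → 0 → 1 → 2.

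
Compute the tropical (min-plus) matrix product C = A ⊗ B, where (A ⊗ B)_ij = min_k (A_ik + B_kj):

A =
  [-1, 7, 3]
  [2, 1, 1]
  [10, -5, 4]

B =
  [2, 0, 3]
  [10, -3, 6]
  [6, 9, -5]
A ⊗ B =
  [1, -1, -2]
  [4, -2, -4]
  [5, -8, -1]

Apply the min-plus product entry-by-entry:
  C[0][0] = min over k of (A[0][0] + B[0][0] = -1 + 2 = 1, A[0][1] + B[1][0] = 7 + 10 = 17, A[0][2] + B[2][0] = 3 + 6 = 9) = 1 (attained at k = 0)
  C[0][1] = min over k of (A[0][0] + B[0][1] = -1 + 0 = -1, A[0][1] + B[1][1] = 7 + -3 = 4, A[0][2] + B[2][1] = 3 + 9 = 12) = -1 (attained at k = 0)
  C[0][2] = min over k of (A[0][0] + B[0][2] = -1 + 3 = 2, A[0][1] + B[1][2] = 7 + 6 = 13, A[0][2] + B[2][2] = 3 + -5 = -2) = -2 (attained at k = 2)
  C[1][0] = min over k of (A[1][0] + B[0][0] = 2 + 2 = 4, A[1][1] + B[1][0] = 1 + 10 = 11, A[1][2] + B[2][0] = 1 + 6 = 7) = 4 (attained at k = 0)
  C[1][1] = min over k of (A[1][0] + B[0][1] = 2 + 0 = 2, A[1][1] + B[1][1] = 1 + -3 = -2, A[1][2] + B[2][1] = 1 + 9 = 10) = -2 (attained at k = 1)
  C[1][2] = min over k of (A[1][0] + B[0][2] = 2 + 3 = 5, A[1][1] + B[1][2] = 1 + 6 = 7, A[1][2] + B[2][2] = 1 + -5 = -4) = -4 (attained at k = 2)
  C[2][0] = min over k of (A[2][0] + B[0][0] = 10 + 2 = 12, A[2][1] + B[1][0] = -5 + 10 = 5, A[2][2] + B[2][0] = 4 + 6 = 10) = 5 (attained at k = 1)
  C[2][1] = min over k of (A[2][0] + B[0][1] = 10 + 0 = 10, A[2][1] + B[1][1] = -5 + -3 = -8, A[2][2] + B[2][1] = 4 + 9 = 13) = -8 (attained at k = 1)
  C[2][2] = min over k of (A[2][0] + B[0][2] = 10 + 3 = 13, A[2][1] + B[1][2] = -5 + 6 = 1, A[2][2] + B[2][2] = 4 + -5 = -1) = -1 (attained at k = 2)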